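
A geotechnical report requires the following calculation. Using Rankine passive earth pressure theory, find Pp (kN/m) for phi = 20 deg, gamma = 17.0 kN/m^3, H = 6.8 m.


Result: 801.65 kN/m

Derivation:
Compute passive earth pressure coefficient:
Kp = tan^2(45 + phi/2) = tan^2(55.0) = 2.039607
Compute passive force:
Pp = 0.5 * Kp * gamma * H^2
Pp = 0.5 * 2.039607 * 17.0 * 6.8^2
Pp = 801.65 kN/m


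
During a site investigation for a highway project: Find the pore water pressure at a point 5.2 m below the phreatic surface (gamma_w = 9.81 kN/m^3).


Result: 51.01 kPa

Derivation:
Using u = gamma_w * h_w
u = 9.81 * 5.2
u = 51.01 kPa


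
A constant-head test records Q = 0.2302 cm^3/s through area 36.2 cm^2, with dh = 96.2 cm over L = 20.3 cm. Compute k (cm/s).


Compute hydraulic gradient:
i = dh / L = 96.2 / 20.3 = 4.73892
Then apply Darcy's law:
k = Q / (A * i)
k = 0.2302 / (36.2 * 4.73892)
k = 0.2302 / 171.549
k = 0.001342 cm/s


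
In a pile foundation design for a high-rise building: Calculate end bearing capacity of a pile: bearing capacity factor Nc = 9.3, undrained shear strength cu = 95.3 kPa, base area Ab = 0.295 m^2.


Using Qb = Nc * cu * Ab
Qb = 9.3 * 95.3 * 0.295
Qb = 261.46 kN


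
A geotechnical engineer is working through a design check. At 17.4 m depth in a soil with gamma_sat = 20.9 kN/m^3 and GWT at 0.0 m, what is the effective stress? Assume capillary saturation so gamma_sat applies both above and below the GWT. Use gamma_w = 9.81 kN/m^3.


Result: 192.97 kPa

Derivation:
Total stress = gamma_sat * depth
sigma = 20.9 * 17.4 = 363.66 kPa
Pore water pressure u = gamma_w * (depth - d_wt)
u = 9.81 * (17.4 - 0.0) = 170.694 kPa
Effective stress = sigma - u
sigma' = 363.66 - 170.694 = 192.97 kPa


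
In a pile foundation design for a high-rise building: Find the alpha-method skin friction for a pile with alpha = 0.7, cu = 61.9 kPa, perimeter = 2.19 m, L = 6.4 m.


Using Qs = alpha * cu * perimeter * L
Qs = 0.7 * 61.9 * 2.19 * 6.4
Qs = 607.31 kN


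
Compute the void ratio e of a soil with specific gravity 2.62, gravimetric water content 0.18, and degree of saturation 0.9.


Using the relation e = Gs * w / S
e = 2.62 * 0.18 / 0.9
e = 0.524


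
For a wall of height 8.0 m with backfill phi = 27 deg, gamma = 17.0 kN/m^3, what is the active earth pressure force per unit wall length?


Result: 204.29 kN/m

Derivation:
Compute active earth pressure coefficient:
Ka = tan^2(45 - phi/2) = tan^2(31.5) = 0.375525
Compute active force:
Pa = 0.5 * Ka * gamma * H^2
Pa = 0.5 * 0.375525 * 17.0 * 8.0^2
Pa = 204.29 kN/m


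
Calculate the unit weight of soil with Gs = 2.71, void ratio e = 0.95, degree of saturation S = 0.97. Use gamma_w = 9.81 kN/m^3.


Using gamma = gamma_w * (Gs + S*e) / (1 + e)
Numerator: Gs + S*e = 2.71 + 0.97*0.95 = 3.6315
Denominator: 1 + e = 1 + 0.95 = 1.95
gamma = 9.81 * 3.6315 / 1.95
gamma = 18.269 kN/m^3


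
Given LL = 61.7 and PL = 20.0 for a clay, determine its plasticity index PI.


Using PI = LL - PL
PI = 61.7 - 20.0
PI = 41.7


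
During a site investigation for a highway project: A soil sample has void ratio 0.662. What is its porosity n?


Using the relation n = e / (1 + e)
n = 0.662 / (1 + 0.662)
n = 0.662 / 1.662
n = 0.3983


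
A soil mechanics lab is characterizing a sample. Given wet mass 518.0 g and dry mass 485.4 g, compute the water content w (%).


Using w = (m_wet - m_dry) / m_dry * 100
m_wet - m_dry = 518.0 - 485.4 = 32.6 g
w = 32.6 / 485.4 * 100
w = 6.72 %


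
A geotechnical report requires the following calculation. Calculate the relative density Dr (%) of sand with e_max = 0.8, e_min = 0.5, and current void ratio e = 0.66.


Result: 46.67 %

Derivation:
Using Dr = (e_max - e) / (e_max - e_min) * 100
e_max - e = 0.8 - 0.66 = 0.14
e_max - e_min = 0.8 - 0.5 = 0.3
Dr = 0.14 / 0.3 * 100
Dr = 46.67 %


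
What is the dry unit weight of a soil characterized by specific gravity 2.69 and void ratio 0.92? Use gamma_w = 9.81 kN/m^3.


Using gamma_d = Gs * gamma_w / (1 + e)
gamma_d = 2.69 * 9.81 / (1 + 0.92)
gamma_d = 2.69 * 9.81 / 1.92
gamma_d = 13.744 kN/m^3


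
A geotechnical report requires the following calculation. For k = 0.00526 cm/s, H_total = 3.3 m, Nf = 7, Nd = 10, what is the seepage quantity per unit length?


Result: 0.0001215 m^3/s per m

Derivation:
Convert k to m/s for unit consistency with H:
k = 0.00526 cm/s = 0.00526 / 100 m/s = 5.26e-05 m/s
Using q = k * H * Nf / Nd
Nf / Nd = 7 / 10 = 0.7
q = 5.26e-05 * 3.3 * 0.7
q = 0.0001215 m^3/s per m


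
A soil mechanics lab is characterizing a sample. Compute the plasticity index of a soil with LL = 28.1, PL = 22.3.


Result: 5.8

Derivation:
Using PI = LL - PL
PI = 28.1 - 22.3
PI = 5.8


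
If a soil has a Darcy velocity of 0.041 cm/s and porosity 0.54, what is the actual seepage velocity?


Result: 0.07593 cm/s

Derivation:
Using v_s = v_d / n
v_s = 0.041 / 0.54
v_s = 0.07593 cm/s


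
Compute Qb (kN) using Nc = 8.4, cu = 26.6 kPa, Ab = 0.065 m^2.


Using Qb = Nc * cu * Ab
Qb = 8.4 * 26.6 * 0.065
Qb = 14.52 kN


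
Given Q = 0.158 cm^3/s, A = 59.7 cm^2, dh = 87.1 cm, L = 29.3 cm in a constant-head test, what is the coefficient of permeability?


Result: 0.00089 cm/s

Derivation:
Compute hydraulic gradient:
i = dh / L = 87.1 / 29.3 = 2.9727
Then apply Darcy's law:
k = Q / (A * i)
k = 0.158 / (59.7 * 2.9727)
k = 0.158 / 177.47
k = 0.00089 cm/s


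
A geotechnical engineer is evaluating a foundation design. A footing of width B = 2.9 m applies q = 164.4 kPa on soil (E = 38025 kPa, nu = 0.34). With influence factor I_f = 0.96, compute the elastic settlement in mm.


Result: 10.645 mm

Derivation:
Using Se = q * B * (1 - nu^2) * I_f / E
1 - nu^2 = 1 - 0.34^2 = 0.8844
Se = 164.4 * 2.9 * 0.8844 * 0.96 / 38025
Se = 0.010645 m
Convert to mm: Se = 0.010645 * 1000 = 10.645 mm


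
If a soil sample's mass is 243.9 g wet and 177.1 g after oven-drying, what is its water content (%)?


Using w = (m_wet - m_dry) / m_dry * 100
m_wet - m_dry = 243.9 - 177.1 = 66.8 g
w = 66.8 / 177.1 * 100
w = 37.72 %


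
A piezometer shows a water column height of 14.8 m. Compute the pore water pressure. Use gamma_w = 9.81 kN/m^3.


Using u = gamma_w * h_w
u = 9.81 * 14.8
u = 145.19 kPa


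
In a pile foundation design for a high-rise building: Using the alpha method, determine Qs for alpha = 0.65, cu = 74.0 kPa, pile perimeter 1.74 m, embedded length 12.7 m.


Using Qs = alpha * cu * perimeter * L
Qs = 0.65 * 74.0 * 1.74 * 12.7
Qs = 1062.91 kN


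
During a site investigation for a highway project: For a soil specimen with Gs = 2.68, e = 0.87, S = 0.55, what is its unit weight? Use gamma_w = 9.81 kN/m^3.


Using gamma = gamma_w * (Gs + S*e) / (1 + e)
Numerator: Gs + S*e = 2.68 + 0.55*0.87 = 3.1585
Denominator: 1 + e = 1 + 0.87 = 1.87
gamma = 9.81 * 3.1585 / 1.87
gamma = 16.569 kN/m^3


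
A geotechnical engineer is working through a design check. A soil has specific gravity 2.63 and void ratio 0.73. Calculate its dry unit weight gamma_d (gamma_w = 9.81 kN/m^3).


Result: 14.913 kN/m^3

Derivation:
Using gamma_d = Gs * gamma_w / (1 + e)
gamma_d = 2.63 * 9.81 / (1 + 0.73)
gamma_d = 2.63 * 9.81 / 1.73
gamma_d = 14.913 kN/m^3


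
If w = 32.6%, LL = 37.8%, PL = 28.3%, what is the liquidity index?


First compute the plasticity index:
PI = LL - PL = 37.8 - 28.3 = 9.5
Then compute the liquidity index:
LI = (w - PL) / PI
LI = (32.6 - 28.3) / 9.5
LI = 0.453


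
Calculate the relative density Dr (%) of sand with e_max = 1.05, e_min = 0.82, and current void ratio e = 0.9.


Using Dr = (e_max - e) / (e_max - e_min) * 100
e_max - e = 1.05 - 0.9 = 0.15
e_max - e_min = 1.05 - 0.82 = 0.23
Dr = 0.15 / 0.23 * 100
Dr = 65.22 %


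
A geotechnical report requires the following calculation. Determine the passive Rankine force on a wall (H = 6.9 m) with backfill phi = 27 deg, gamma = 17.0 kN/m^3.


Compute passive earth pressure coefficient:
Kp = tan^2(45 + phi/2) = tan^2(58.5) = 2.66294
Compute passive force:
Pp = 0.5 * Kp * gamma * H^2
Pp = 0.5 * 2.66294 * 17.0 * 6.9^2
Pp = 1077.65 kN/m


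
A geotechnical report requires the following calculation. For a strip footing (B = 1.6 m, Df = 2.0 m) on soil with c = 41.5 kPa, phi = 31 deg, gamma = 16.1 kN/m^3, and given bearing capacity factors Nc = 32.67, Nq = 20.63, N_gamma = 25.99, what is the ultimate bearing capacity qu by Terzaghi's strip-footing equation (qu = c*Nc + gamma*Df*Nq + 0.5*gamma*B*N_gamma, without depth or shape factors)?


Result: 2354.84 kPa

Derivation:
Compute qu = c*Nc + gamma*Df*Nq + 0.5*gamma*B*N_gamma
Term 1: 41.5 * 32.67 = 1355.805
Term 2: 16.1 * 2.0 * 20.63 = 664.286
Term 3: 0.5 * 16.1 * 1.6 * 25.99 = 334.7512
qu = 1355.805 + 664.286 + 334.7512
qu = 2354.84 kPa


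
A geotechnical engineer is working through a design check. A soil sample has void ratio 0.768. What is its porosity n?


Using the relation n = e / (1 + e)
n = 0.768 / (1 + 0.768)
n = 0.768 / 1.768
n = 0.4344


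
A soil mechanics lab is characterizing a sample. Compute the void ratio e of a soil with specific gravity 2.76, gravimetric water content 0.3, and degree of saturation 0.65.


Result: 1.2738

Derivation:
Using the relation e = Gs * w / S
e = 2.76 * 0.3 / 0.65
e = 1.2738


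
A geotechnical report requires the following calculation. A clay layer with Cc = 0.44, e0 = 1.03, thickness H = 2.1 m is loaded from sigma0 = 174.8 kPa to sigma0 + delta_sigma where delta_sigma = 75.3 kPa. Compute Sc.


Using Sc = Cc * H / (1 + e0) * log10((sigma0 + delta_sigma) / sigma0)
Stress ratio = (174.8 + 75.3) / 174.8 = 1.43078
log10(1.43078) = 0.155572
Cc * H / (1 + e0) = 0.44 * 2.1 / (1 + 1.03) = 0.455172
Sc = 0.455172 * 0.155572
Sc = 0.0708 m


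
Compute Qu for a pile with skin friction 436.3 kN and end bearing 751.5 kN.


Using Qu = Qf + Qb
Qu = 436.3 + 751.5
Qu = 1187.8 kN


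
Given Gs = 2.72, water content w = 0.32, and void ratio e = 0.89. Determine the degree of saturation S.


Using S = Gs * w / e
S = 2.72 * 0.32 / 0.89
S = 0.978


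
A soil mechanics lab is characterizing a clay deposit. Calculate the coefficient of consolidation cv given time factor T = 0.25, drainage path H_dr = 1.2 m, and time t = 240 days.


Using cv = T * H_dr^2 / t
H_dr^2 = 1.2^2 = 1.44
cv = 0.25 * 1.44 / 240
cv = 0.0015 m^2/day


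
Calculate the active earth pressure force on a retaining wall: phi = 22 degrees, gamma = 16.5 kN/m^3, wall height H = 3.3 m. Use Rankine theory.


Compute active earth pressure coefficient:
Ka = tan^2(45 - phi/2) = tan^2(34.0) = 0.454962
Compute active force:
Pa = 0.5 * Ka * gamma * H^2
Pa = 0.5 * 0.454962 * 16.5 * 3.3^2
Pa = 40.87 kN/m


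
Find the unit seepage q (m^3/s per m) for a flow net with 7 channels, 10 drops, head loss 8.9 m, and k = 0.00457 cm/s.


Convert k to m/s for unit consistency with H:
k = 0.00457 cm/s = 0.00457 / 100 m/s = 4.57e-05 m/s
Using q = k * H * Nf / Nd
Nf / Nd = 7 / 10 = 0.7
q = 4.57e-05 * 8.9 * 0.7
q = 0.0002847 m^3/s per m


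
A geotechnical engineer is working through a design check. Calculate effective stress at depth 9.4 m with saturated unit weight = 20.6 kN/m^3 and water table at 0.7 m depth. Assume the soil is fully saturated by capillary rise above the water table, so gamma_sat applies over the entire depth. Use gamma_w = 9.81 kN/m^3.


Result: 108.29 kPa

Derivation:
Total stress = gamma_sat * depth
sigma = 20.6 * 9.4 = 193.64 kPa
Pore water pressure u = gamma_w * (depth - d_wt)
u = 9.81 * (9.4 - 0.7) = 85.347 kPa
Effective stress = sigma - u
sigma' = 193.64 - 85.347 = 108.29 kPa


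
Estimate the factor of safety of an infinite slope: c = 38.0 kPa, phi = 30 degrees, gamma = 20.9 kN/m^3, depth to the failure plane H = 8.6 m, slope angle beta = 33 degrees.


Result: 1.352

Derivation:
Using Fs = c / (gamma*H*sin(beta)*cos(beta)) + tan(phi)/tan(beta)
Cohesion contribution = 38.0 / (20.9*8.6*sin(33)*cos(33))
Cohesion contribution = 0.462848
Friction contribution = tan(30)/tan(33) = 0.889041
Fs = 0.462848 + 0.889041
Fs = 1.352


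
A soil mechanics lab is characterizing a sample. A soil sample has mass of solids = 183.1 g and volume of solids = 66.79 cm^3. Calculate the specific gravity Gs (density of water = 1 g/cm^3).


Using Gs = m_s / (V_s * rho_w)
Since rho_w = 1 g/cm^3:
Gs = 183.1 / 66.79
Gs = 2.741


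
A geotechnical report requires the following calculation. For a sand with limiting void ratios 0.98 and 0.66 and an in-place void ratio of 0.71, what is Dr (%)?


Using Dr = (e_max - e) / (e_max - e_min) * 100
e_max - e = 0.98 - 0.71 = 0.27
e_max - e_min = 0.98 - 0.66 = 0.32
Dr = 0.27 / 0.32 * 100
Dr = 84.38 %


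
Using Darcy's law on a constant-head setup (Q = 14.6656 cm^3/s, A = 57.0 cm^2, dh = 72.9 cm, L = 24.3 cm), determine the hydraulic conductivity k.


Compute hydraulic gradient:
i = dh / L = 72.9 / 24.3 = 3
Then apply Darcy's law:
k = Q / (A * i)
k = 14.6656 / (57.0 * 3)
k = 14.6656 / 171
k = 0.085764 cm/s


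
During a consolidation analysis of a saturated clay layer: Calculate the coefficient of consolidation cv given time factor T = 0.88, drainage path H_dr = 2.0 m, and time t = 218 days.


Using cv = T * H_dr^2 / t
H_dr^2 = 2.0^2 = 4.0
cv = 0.88 * 4.0 / 218
cv = 0.01615 m^2/day


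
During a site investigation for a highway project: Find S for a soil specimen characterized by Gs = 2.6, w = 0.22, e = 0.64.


Using S = Gs * w / e
S = 2.6 * 0.22 / 0.64
S = 0.8938


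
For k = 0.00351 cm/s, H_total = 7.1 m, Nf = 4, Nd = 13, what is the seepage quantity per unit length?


Convert k to m/s for unit consistency with H:
k = 0.00351 cm/s = 0.00351 / 100 m/s = 3.51e-05 m/s
Using q = k * H * Nf / Nd
Nf / Nd = 4 / 13 = 0.3077
q = 3.51e-05 * 7.1 * 0.3077
q = 7.668e-05 m^3/s per m


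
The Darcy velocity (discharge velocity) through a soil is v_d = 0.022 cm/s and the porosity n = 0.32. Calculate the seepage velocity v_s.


Result: 0.06875 cm/s

Derivation:
Using v_s = v_d / n
v_s = 0.022 / 0.32
v_s = 0.06875 cm/s


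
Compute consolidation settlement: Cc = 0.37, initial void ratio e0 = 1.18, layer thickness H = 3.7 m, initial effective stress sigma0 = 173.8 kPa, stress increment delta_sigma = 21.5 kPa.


Result: 0.0318 m

Derivation:
Using Sc = Cc * H / (1 + e0) * log10((sigma0 + delta_sigma) / sigma0)
Stress ratio = (173.8 + 21.5) / 173.8 = 1.12371
log10(1.12371) = 0.0506525
Cc * H / (1 + e0) = 0.37 * 3.7 / (1 + 1.18) = 0.627982
Sc = 0.627982 * 0.0506525
Sc = 0.0318 m


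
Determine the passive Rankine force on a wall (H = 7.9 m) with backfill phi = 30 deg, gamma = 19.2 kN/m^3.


Compute passive earth pressure coefficient:
Kp = tan^2(45 + phi/2) = tan^2(60.0) = 3
Compute passive force:
Pp = 0.5 * Kp * gamma * H^2
Pp = 0.5 * 3 * 19.2 * 7.9^2
Pp = 1797.41 kN/m


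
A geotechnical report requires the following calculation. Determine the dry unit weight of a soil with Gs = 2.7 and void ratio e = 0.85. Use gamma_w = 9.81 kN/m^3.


Result: 14.317 kN/m^3

Derivation:
Using gamma_d = Gs * gamma_w / (1 + e)
gamma_d = 2.7 * 9.81 / (1 + 0.85)
gamma_d = 2.7 * 9.81 / 1.85
gamma_d = 14.317 kN/m^3


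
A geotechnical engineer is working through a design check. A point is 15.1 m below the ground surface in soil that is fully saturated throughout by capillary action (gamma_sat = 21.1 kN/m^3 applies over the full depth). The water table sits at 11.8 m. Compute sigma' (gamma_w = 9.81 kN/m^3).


Total stress = gamma_sat * depth
sigma = 21.1 * 15.1 = 318.61 kPa
Pore water pressure u = gamma_w * (depth - d_wt)
u = 9.81 * (15.1 - 11.8) = 32.373 kPa
Effective stress = sigma - u
sigma' = 318.61 - 32.373 = 286.24 kPa


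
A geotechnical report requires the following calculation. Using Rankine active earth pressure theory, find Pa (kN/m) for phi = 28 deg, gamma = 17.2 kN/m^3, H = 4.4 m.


Compute active earth pressure coefficient:
Ka = tan^2(45 - phi/2) = tan^2(31.0) = 0.361033
Compute active force:
Pa = 0.5 * Ka * gamma * H^2
Pa = 0.5 * 0.361033 * 17.2 * 4.4^2
Pa = 60.11 kN/m


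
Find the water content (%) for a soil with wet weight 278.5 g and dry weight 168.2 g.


Result: 65.58 %

Derivation:
Using w = (m_wet - m_dry) / m_dry * 100
m_wet - m_dry = 278.5 - 168.2 = 110.3 g
w = 110.3 / 168.2 * 100
w = 65.58 %


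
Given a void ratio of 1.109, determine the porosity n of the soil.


Result: 0.5258

Derivation:
Using the relation n = e / (1 + e)
n = 1.109 / (1 + 1.109)
n = 1.109 / 2.109
n = 0.5258


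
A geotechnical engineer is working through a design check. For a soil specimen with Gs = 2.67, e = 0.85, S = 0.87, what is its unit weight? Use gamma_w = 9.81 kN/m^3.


Using gamma = gamma_w * (Gs + S*e) / (1 + e)
Numerator: Gs + S*e = 2.67 + 0.87*0.85 = 3.4095
Denominator: 1 + e = 1 + 0.85 = 1.85
gamma = 9.81 * 3.4095 / 1.85
gamma = 18.08 kN/m^3


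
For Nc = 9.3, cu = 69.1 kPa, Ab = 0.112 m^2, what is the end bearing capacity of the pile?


Result: 71.97 kN

Derivation:
Using Qb = Nc * cu * Ab
Qb = 9.3 * 69.1 * 0.112
Qb = 71.97 kN


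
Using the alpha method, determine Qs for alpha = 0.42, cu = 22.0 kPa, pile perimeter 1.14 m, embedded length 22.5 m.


Using Qs = alpha * cu * perimeter * L
Qs = 0.42 * 22.0 * 1.14 * 22.5
Qs = 237.01 kN


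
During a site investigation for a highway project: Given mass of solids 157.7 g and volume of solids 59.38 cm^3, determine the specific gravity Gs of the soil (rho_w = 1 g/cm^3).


Using Gs = m_s / (V_s * rho_w)
Since rho_w = 1 g/cm^3:
Gs = 157.7 / 59.38
Gs = 2.656


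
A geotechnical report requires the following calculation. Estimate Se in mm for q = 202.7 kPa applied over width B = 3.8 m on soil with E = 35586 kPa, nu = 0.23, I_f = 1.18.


Result: 24.19 mm

Derivation:
Using Se = q * B * (1 - nu^2) * I_f / E
1 - nu^2 = 1 - 0.23^2 = 0.9471
Se = 202.7 * 3.8 * 0.9471 * 1.18 / 35586
Se = 0.024190 m
Convert to mm: Se = 0.024190 * 1000 = 24.19 mm


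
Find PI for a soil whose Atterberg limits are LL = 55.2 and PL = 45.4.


Result: 9.8

Derivation:
Using PI = LL - PL
PI = 55.2 - 45.4
PI = 9.8


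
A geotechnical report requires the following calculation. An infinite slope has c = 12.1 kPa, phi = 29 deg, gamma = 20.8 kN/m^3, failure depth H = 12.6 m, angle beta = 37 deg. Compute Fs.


Result: 0.832

Derivation:
Using Fs = c / (gamma*H*sin(beta)*cos(beta)) + tan(phi)/tan(beta)
Cohesion contribution = 12.1 / (20.8*12.6*sin(37)*cos(37))
Cohesion contribution = 0.0960594
Friction contribution = tan(29)/tan(37) = 0.735593
Fs = 0.0960594 + 0.735593
Fs = 0.832


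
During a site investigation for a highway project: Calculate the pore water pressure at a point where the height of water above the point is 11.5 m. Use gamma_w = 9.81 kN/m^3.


Result: 112.82 kPa

Derivation:
Using u = gamma_w * h_w
u = 9.81 * 11.5
u = 112.82 kPa


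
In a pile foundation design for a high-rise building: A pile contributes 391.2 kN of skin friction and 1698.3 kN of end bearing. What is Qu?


Using Qu = Qf + Qb
Qu = 391.2 + 1698.3
Qu = 2089.5 kN


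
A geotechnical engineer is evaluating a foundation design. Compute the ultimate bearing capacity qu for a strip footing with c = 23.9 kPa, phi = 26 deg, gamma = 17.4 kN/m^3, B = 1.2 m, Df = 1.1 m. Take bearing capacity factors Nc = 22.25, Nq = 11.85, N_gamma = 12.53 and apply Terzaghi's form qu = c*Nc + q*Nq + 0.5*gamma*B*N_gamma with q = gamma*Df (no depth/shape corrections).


Compute qu = c*Nc + gamma*Df*Nq + 0.5*gamma*B*N_gamma
Term 1: 23.9 * 22.25 = 531.775
Term 2: 17.4 * 1.1 * 11.85 = 226.809
Term 3: 0.5 * 17.4 * 1.2 * 12.53 = 130.8132
qu = 531.775 + 226.809 + 130.8132
qu = 889.4 kPa


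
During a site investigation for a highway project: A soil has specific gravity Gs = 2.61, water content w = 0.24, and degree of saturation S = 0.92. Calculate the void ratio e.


Using the relation e = Gs * w / S
e = 2.61 * 0.24 / 0.92
e = 0.6809


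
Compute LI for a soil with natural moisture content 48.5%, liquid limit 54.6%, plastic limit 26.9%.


Result: 0.78

Derivation:
First compute the plasticity index:
PI = LL - PL = 54.6 - 26.9 = 27.7
Then compute the liquidity index:
LI = (w - PL) / PI
LI = (48.5 - 26.9) / 27.7
LI = 0.78


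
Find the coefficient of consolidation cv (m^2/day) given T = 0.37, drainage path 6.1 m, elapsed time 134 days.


Using cv = T * H_dr^2 / t
H_dr^2 = 6.1^2 = 37.21
cv = 0.37 * 37.21 / 134
cv = 0.10274 m^2/day


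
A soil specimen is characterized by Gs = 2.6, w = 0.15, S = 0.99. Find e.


Result: 0.3939

Derivation:
Using the relation e = Gs * w / S
e = 2.6 * 0.15 / 0.99
e = 0.3939


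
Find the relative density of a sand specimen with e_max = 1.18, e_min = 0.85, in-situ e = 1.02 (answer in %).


Using Dr = (e_max - e) / (e_max - e_min) * 100
e_max - e = 1.18 - 1.02 = 0.16
e_max - e_min = 1.18 - 0.85 = 0.33
Dr = 0.16 / 0.33 * 100
Dr = 48.48 %


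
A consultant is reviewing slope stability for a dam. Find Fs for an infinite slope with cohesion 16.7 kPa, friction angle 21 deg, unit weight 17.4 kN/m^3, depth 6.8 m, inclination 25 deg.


Result: 1.192

Derivation:
Using Fs = c / (gamma*H*sin(beta)*cos(beta)) + tan(phi)/tan(beta)
Cohesion contribution = 16.7 / (17.4*6.8*sin(25)*cos(25))
Cohesion contribution = 0.368497
Friction contribution = tan(21)/tan(25) = 0.823199
Fs = 0.368497 + 0.823199
Fs = 1.192


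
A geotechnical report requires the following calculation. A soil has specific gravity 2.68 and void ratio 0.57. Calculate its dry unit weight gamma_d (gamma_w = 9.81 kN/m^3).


Using gamma_d = Gs * gamma_w / (1 + e)
gamma_d = 2.68 * 9.81 / (1 + 0.57)
gamma_d = 2.68 * 9.81 / 1.57
gamma_d = 16.746 kN/m^3


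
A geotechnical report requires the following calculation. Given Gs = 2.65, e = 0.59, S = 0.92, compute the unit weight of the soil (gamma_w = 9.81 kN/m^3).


Using gamma = gamma_w * (Gs + S*e) / (1 + e)
Numerator: Gs + S*e = 2.65 + 0.92*0.59 = 3.1928
Denominator: 1 + e = 1 + 0.59 = 1.59
gamma = 9.81 * 3.1928 / 1.59
gamma = 19.699 kN/m^3


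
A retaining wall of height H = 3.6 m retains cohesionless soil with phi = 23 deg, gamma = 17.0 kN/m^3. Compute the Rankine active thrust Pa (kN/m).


Compute active earth pressure coefficient:
Ka = tan^2(45 - phi/2) = tan^2(33.5) = 0.438092
Compute active force:
Pa = 0.5 * Ka * gamma * H^2
Pa = 0.5 * 0.438092 * 17.0 * 3.6^2
Pa = 48.26 kN/m


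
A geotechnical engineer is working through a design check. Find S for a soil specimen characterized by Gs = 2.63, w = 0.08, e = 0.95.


Result: 0.2215

Derivation:
Using S = Gs * w / e
S = 2.63 * 0.08 / 0.95
S = 0.2215


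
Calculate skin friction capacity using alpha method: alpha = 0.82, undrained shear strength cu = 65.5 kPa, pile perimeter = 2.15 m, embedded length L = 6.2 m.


Result: 715.95 kN

Derivation:
Using Qs = alpha * cu * perimeter * L
Qs = 0.82 * 65.5 * 2.15 * 6.2
Qs = 715.95 kN


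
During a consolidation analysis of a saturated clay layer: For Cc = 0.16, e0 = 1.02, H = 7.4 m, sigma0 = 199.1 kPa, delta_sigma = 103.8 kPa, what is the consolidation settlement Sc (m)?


Using Sc = Cc * H / (1 + e0) * log10((sigma0 + delta_sigma) / sigma0)
Stress ratio = (199.1 + 103.8) / 199.1 = 1.52135
log10(1.52135) = 0.182228
Cc * H / (1 + e0) = 0.16 * 7.4 / (1 + 1.02) = 0.586139
Sc = 0.586139 * 0.182228
Sc = 0.1068 m


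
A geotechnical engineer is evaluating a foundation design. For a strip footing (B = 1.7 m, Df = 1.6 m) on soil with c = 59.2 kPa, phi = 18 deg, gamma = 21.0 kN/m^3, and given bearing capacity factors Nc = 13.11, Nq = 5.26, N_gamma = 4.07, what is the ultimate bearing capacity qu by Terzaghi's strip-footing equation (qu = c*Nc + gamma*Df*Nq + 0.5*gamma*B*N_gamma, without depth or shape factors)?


Compute qu = c*Nc + gamma*Df*Nq + 0.5*gamma*B*N_gamma
Term 1: 59.2 * 13.11 = 776.112
Term 2: 21.0 * 1.6 * 5.26 = 176.736
Term 3: 0.5 * 21.0 * 1.7 * 4.07 = 72.6495
qu = 776.112 + 176.736 + 72.6495
qu = 1025.5 kPa


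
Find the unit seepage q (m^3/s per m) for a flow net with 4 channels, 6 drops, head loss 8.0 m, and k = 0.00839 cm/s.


Convert k to m/s for unit consistency with H:
k = 0.00839 cm/s = 0.00839 / 100 m/s = 8.39e-05 m/s
Using q = k * H * Nf / Nd
Nf / Nd = 4 / 6 = 0.6667
q = 8.39e-05 * 8.0 * 0.6667
q = 0.0004475 m^3/s per m


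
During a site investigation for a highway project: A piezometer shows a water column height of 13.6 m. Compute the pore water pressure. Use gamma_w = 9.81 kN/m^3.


Using u = gamma_w * h_w
u = 9.81 * 13.6
u = 133.42 kPa


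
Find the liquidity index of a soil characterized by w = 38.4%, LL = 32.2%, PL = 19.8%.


First compute the plasticity index:
PI = LL - PL = 32.2 - 19.8 = 12.4
Then compute the liquidity index:
LI = (w - PL) / PI
LI = (38.4 - 19.8) / 12.4
LI = 1.5


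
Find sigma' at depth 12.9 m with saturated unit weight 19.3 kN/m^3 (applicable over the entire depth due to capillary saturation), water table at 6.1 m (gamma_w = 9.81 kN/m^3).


Result: 182.26 kPa

Derivation:
Total stress = gamma_sat * depth
sigma = 19.3 * 12.9 = 248.97 kPa
Pore water pressure u = gamma_w * (depth - d_wt)
u = 9.81 * (12.9 - 6.1) = 66.708 kPa
Effective stress = sigma - u
sigma' = 248.97 - 66.708 = 182.26 kPa


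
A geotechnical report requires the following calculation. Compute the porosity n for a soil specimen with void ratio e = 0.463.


Result: 0.3165

Derivation:
Using the relation n = e / (1 + e)
n = 0.463 / (1 + 0.463)
n = 0.463 / 1.463
n = 0.3165


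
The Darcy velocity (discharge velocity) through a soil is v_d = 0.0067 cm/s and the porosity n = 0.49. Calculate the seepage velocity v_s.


Using v_s = v_d / n
v_s = 0.0067 / 0.49
v_s = 0.01367 cm/s


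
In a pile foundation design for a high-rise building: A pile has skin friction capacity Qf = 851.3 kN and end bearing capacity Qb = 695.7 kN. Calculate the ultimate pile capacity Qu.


Using Qu = Qf + Qb
Qu = 851.3 + 695.7
Qu = 1547.0 kN


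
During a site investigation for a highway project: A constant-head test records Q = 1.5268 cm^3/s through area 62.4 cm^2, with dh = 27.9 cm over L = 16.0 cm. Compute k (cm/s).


Result: 0.014032 cm/s

Derivation:
Compute hydraulic gradient:
i = dh / L = 27.9 / 16.0 = 1.74375
Then apply Darcy's law:
k = Q / (A * i)
k = 1.5268 / (62.4 * 1.74375)
k = 1.5268 / 108.81
k = 0.014032 cm/s


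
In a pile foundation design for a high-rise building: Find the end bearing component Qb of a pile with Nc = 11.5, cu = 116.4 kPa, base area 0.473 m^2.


Using Qb = Nc * cu * Ab
Qb = 11.5 * 116.4 * 0.473
Qb = 633.16 kN


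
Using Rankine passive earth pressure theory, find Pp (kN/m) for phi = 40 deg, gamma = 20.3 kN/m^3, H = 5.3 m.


Result: 1311.21 kN/m

Derivation:
Compute passive earth pressure coefficient:
Kp = tan^2(45 + phi/2) = tan^2(65.0) = 4.59891
Compute passive force:
Pp = 0.5 * Kp * gamma * H^2
Pp = 0.5 * 4.59891 * 20.3 * 5.3^2
Pp = 1311.21 kN/m


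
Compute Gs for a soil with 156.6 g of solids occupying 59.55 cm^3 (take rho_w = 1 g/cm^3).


Result: 2.63

Derivation:
Using Gs = m_s / (V_s * rho_w)
Since rho_w = 1 g/cm^3:
Gs = 156.6 / 59.55
Gs = 2.63


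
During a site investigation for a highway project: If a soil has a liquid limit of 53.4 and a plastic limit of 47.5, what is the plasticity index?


Using PI = LL - PL
PI = 53.4 - 47.5
PI = 5.9


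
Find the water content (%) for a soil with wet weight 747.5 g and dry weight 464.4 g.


Using w = (m_wet - m_dry) / m_dry * 100
m_wet - m_dry = 747.5 - 464.4 = 283.1 g
w = 283.1 / 464.4 * 100
w = 60.96 %


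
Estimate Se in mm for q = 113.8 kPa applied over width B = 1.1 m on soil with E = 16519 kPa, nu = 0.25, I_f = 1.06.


Using Se = q * B * (1 - nu^2) * I_f / E
1 - nu^2 = 1 - 0.25^2 = 0.9375
Se = 113.8 * 1.1 * 0.9375 * 1.06 / 16519
Se = 0.007531 m
Convert to mm: Se = 0.007531 * 1000 = 7.531 mm


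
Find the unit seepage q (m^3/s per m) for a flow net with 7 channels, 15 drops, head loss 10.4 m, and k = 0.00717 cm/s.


Result: 0.000348 m^3/s per m

Derivation:
Convert k to m/s for unit consistency with H:
k = 0.00717 cm/s = 0.00717 / 100 m/s = 7.17e-05 m/s
Using q = k * H * Nf / Nd
Nf / Nd = 7 / 15 = 0.4667
q = 7.17e-05 * 10.4 * 0.4667
q = 0.000348 m^3/s per m


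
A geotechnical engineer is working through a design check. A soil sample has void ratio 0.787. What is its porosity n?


Result: 0.4404

Derivation:
Using the relation n = e / (1 + e)
n = 0.787 / (1 + 0.787)
n = 0.787 / 1.787
n = 0.4404


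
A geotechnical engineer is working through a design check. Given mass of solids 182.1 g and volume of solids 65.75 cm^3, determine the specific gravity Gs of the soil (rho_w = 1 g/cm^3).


Using Gs = m_s / (V_s * rho_w)
Since rho_w = 1 g/cm^3:
Gs = 182.1 / 65.75
Gs = 2.77


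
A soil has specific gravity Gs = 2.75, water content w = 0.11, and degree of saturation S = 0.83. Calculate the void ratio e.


Using the relation e = Gs * w / S
e = 2.75 * 0.11 / 0.83
e = 0.3645


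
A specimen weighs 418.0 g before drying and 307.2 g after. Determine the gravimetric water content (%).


Using w = (m_wet - m_dry) / m_dry * 100
m_wet - m_dry = 418.0 - 307.2 = 110.8 g
w = 110.8 / 307.2 * 100
w = 36.07 %


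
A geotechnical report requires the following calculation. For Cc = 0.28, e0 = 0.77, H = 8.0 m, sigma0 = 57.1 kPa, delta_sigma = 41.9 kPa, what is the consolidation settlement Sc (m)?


Using Sc = Cc * H / (1 + e0) * log10((sigma0 + delta_sigma) / sigma0)
Stress ratio = (57.1 + 41.9) / 57.1 = 1.7338
log10(1.7338) = 0.238999
Cc * H / (1 + e0) = 0.28 * 8.0 / (1 + 0.77) = 1.26554
Sc = 1.26554 * 0.238999
Sc = 0.3025 m


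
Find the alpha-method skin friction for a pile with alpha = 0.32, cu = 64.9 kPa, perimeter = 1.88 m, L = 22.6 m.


Using Qs = alpha * cu * perimeter * L
Qs = 0.32 * 64.9 * 1.88 * 22.6
Qs = 882.39 kN


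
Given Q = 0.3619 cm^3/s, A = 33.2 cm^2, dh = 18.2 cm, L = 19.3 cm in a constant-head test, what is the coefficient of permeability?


Compute hydraulic gradient:
i = dh / L = 18.2 / 19.3 = 0.943005
Then apply Darcy's law:
k = Q / (A * i)
k = 0.3619 / (33.2 * 0.943005)
k = 0.3619 / 31.3078
k = 0.011559 cm/s


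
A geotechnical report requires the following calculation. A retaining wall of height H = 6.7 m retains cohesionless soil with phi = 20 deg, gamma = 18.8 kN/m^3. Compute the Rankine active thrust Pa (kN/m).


Result: 206.89 kN/m

Derivation:
Compute active earth pressure coefficient:
Ka = tan^2(45 - phi/2) = tan^2(35.0) = 0.490291
Compute active force:
Pa = 0.5 * Ka * gamma * H^2
Pa = 0.5 * 0.490291 * 18.8 * 6.7^2
Pa = 206.89 kN/m


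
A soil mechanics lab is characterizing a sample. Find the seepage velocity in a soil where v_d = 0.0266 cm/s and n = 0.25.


Using v_s = v_d / n
v_s = 0.0266 / 0.25
v_s = 0.1064 cm/s


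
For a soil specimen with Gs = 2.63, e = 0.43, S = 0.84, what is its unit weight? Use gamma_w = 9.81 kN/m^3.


Using gamma = gamma_w * (Gs + S*e) / (1 + e)
Numerator: Gs + S*e = 2.63 + 0.84*0.43 = 2.9912
Denominator: 1 + e = 1 + 0.43 = 1.43
gamma = 9.81 * 2.9912 / 1.43
gamma = 20.52 kN/m^3


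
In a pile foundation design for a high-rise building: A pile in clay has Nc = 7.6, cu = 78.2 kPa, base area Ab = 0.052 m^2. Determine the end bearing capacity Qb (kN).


Result: 30.9 kN

Derivation:
Using Qb = Nc * cu * Ab
Qb = 7.6 * 78.2 * 0.052
Qb = 30.9 kN


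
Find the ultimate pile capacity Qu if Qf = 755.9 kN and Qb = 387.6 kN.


Result: 1143.5 kN

Derivation:
Using Qu = Qf + Qb
Qu = 755.9 + 387.6
Qu = 1143.5 kN


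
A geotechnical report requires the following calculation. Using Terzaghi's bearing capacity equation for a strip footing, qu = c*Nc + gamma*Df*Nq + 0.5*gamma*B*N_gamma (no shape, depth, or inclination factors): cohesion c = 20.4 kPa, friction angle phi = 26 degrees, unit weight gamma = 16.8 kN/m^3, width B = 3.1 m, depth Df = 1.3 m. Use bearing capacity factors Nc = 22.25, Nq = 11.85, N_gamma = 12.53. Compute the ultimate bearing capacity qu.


Compute qu = c*Nc + gamma*Df*Nq + 0.5*gamma*B*N_gamma
Term 1: 20.4 * 22.25 = 453.9
Term 2: 16.8 * 1.3 * 11.85 = 258.804
Term 3: 0.5 * 16.8 * 3.1 * 12.53 = 326.2812
qu = 453.9 + 258.804 + 326.2812
qu = 1038.99 kPa


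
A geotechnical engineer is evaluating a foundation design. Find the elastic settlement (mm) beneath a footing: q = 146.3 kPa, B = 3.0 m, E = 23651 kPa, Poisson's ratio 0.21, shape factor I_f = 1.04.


Result: 18.449 mm

Derivation:
Using Se = q * B * (1 - nu^2) * I_f / E
1 - nu^2 = 1 - 0.21^2 = 0.9559
Se = 146.3 * 3.0 * 0.9559 * 1.04 / 23651
Se = 0.018449 m
Convert to mm: Se = 0.018449 * 1000 = 18.449 mm


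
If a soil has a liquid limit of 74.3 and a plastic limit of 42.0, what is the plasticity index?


Result: 32.3

Derivation:
Using PI = LL - PL
PI = 74.3 - 42.0
PI = 32.3


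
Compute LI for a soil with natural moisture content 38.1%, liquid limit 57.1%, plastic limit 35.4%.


Result: 0.124

Derivation:
First compute the plasticity index:
PI = LL - PL = 57.1 - 35.4 = 21.7
Then compute the liquidity index:
LI = (w - PL) / PI
LI = (38.1 - 35.4) / 21.7
LI = 0.124


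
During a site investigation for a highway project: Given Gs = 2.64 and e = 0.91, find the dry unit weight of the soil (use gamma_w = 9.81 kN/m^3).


Result: 13.559 kN/m^3

Derivation:
Using gamma_d = Gs * gamma_w / (1 + e)
gamma_d = 2.64 * 9.81 / (1 + 0.91)
gamma_d = 2.64 * 9.81 / 1.91
gamma_d = 13.559 kN/m^3


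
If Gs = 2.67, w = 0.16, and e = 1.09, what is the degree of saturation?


Result: 0.3919

Derivation:
Using S = Gs * w / e
S = 2.67 * 0.16 / 1.09
S = 0.3919


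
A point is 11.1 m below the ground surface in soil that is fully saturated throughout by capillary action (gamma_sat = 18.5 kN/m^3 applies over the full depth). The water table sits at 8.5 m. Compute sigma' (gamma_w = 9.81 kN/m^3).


Total stress = gamma_sat * depth
sigma = 18.5 * 11.1 = 205.35 kPa
Pore water pressure u = gamma_w * (depth - d_wt)
u = 9.81 * (11.1 - 8.5) = 25.506 kPa
Effective stress = sigma - u
sigma' = 205.35 - 25.506 = 179.84 kPa


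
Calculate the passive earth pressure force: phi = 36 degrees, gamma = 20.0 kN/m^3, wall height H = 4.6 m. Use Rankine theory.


Compute passive earth pressure coefficient:
Kp = tan^2(45 + phi/2) = tan^2(63.0) = 3.85184
Compute passive force:
Pp = 0.5 * Kp * gamma * H^2
Pp = 0.5 * 3.85184 * 20.0 * 4.6^2
Pp = 815.05 kN/m


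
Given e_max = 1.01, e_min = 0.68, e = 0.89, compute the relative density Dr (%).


Using Dr = (e_max - e) / (e_max - e_min) * 100
e_max - e = 1.01 - 0.89 = 0.12
e_max - e_min = 1.01 - 0.68 = 0.33
Dr = 0.12 / 0.33 * 100
Dr = 36.36 %


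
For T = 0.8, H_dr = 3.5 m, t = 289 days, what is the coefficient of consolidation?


Result: 0.03391 m^2/day

Derivation:
Using cv = T * H_dr^2 / t
H_dr^2 = 3.5^2 = 12.25
cv = 0.8 * 12.25 / 289
cv = 0.03391 m^2/day


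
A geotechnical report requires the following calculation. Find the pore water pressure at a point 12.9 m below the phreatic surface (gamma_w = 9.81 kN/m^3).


Using u = gamma_w * h_w
u = 9.81 * 12.9
u = 126.55 kPa


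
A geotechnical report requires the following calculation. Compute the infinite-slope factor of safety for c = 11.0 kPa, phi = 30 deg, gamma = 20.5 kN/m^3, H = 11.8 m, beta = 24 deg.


Result: 1.419

Derivation:
Using Fs = c / (gamma*H*sin(beta)*cos(beta)) + tan(phi)/tan(beta)
Cohesion contribution = 11.0 / (20.5*11.8*sin(24)*cos(24))
Cohesion contribution = 0.122381
Friction contribution = tan(30)/tan(24) = 1.29675
Fs = 0.122381 + 1.29675
Fs = 1.419


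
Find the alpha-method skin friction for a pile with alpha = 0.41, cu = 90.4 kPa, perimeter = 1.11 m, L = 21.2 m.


Using Qs = alpha * cu * perimeter * L
Qs = 0.41 * 90.4 * 1.11 * 21.2
Qs = 872.19 kN


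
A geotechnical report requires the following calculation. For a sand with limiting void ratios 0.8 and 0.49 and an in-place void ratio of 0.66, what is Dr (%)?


Result: 45.16 %

Derivation:
Using Dr = (e_max - e) / (e_max - e_min) * 100
e_max - e = 0.8 - 0.66 = 0.14
e_max - e_min = 0.8 - 0.49 = 0.31
Dr = 0.14 / 0.31 * 100
Dr = 45.16 %


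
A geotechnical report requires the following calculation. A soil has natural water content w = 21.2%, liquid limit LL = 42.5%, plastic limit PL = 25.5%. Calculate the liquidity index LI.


Result: -0.253

Derivation:
First compute the plasticity index:
PI = LL - PL = 42.5 - 25.5 = 17.0
Then compute the liquidity index:
LI = (w - PL) / PI
LI = (21.2 - 25.5) / 17.0
LI = -0.253


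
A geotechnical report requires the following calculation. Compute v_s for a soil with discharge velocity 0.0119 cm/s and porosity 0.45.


Using v_s = v_d / n
v_s = 0.0119 / 0.45
v_s = 0.02644 cm/s


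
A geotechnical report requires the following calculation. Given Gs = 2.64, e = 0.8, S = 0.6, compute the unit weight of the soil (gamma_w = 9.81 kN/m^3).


Using gamma = gamma_w * (Gs + S*e) / (1 + e)
Numerator: Gs + S*e = 2.64 + 0.6*0.8 = 3.12
Denominator: 1 + e = 1 + 0.8 = 1.8
gamma = 9.81 * 3.12 / 1.8
gamma = 17.004 kN/m^3


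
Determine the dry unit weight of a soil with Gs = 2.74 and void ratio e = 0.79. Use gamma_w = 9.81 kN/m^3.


Using gamma_d = Gs * gamma_w / (1 + e)
gamma_d = 2.74 * 9.81 / (1 + 0.79)
gamma_d = 2.74 * 9.81 / 1.79
gamma_d = 15.016 kN/m^3


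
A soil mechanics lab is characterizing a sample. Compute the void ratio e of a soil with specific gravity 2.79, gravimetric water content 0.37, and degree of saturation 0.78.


Using the relation e = Gs * w / S
e = 2.79 * 0.37 / 0.78
e = 1.3235


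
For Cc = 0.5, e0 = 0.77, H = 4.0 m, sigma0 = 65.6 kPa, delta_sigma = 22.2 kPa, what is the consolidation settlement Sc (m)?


Using Sc = Cc * H / (1 + e0) * log10((sigma0 + delta_sigma) / sigma0)
Stress ratio = (65.6 + 22.2) / 65.6 = 1.33841
log10(1.33841) = 0.126591
Cc * H / (1 + e0) = 0.5 * 4.0 / (1 + 0.77) = 1.12994
Sc = 1.12994 * 0.126591
Sc = 0.143 m


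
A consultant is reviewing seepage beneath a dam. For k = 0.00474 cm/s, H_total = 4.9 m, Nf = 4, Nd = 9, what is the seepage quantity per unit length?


Convert k to m/s for unit consistency with H:
k = 0.00474 cm/s = 0.00474 / 100 m/s = 4.74e-05 m/s
Using q = k * H * Nf / Nd
Nf / Nd = 4 / 9 = 0.4444
q = 4.74e-05 * 4.9 * 0.4444
q = 0.0001032 m^3/s per m


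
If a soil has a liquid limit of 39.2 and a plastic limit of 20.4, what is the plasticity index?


Result: 18.8

Derivation:
Using PI = LL - PL
PI = 39.2 - 20.4
PI = 18.8


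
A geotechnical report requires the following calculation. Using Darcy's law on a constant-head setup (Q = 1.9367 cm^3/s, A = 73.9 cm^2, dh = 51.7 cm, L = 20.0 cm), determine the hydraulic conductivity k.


Compute hydraulic gradient:
i = dh / L = 51.7 / 20.0 = 2.585
Then apply Darcy's law:
k = Q / (A * i)
k = 1.9367 / (73.9 * 2.585)
k = 1.9367 / 191.032
k = 0.010138 cm/s


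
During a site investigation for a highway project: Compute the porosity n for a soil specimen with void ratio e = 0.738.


Using the relation n = e / (1 + e)
n = 0.738 / (1 + 0.738)
n = 0.738 / 1.738
n = 0.4246


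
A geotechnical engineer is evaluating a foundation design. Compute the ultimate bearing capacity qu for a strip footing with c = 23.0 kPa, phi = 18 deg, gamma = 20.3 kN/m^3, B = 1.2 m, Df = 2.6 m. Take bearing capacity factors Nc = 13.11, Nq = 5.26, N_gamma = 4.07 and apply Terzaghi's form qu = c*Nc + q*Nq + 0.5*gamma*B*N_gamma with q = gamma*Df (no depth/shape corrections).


Result: 628.73 kPa

Derivation:
Compute qu = c*Nc + gamma*Df*Nq + 0.5*gamma*B*N_gamma
Term 1: 23.0 * 13.11 = 301.53
Term 2: 20.3 * 2.6 * 5.26 = 277.6228
Term 3: 0.5 * 20.3 * 1.2 * 4.07 = 49.5726
qu = 301.53 + 277.6228 + 49.5726
qu = 628.73 kPa


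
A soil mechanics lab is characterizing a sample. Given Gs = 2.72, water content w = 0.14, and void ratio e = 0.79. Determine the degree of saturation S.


Using S = Gs * w / e
S = 2.72 * 0.14 / 0.79
S = 0.482


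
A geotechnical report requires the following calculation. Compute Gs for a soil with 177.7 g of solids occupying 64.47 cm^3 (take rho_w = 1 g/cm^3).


Using Gs = m_s / (V_s * rho_w)
Since rho_w = 1 g/cm^3:
Gs = 177.7 / 64.47
Gs = 2.756
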